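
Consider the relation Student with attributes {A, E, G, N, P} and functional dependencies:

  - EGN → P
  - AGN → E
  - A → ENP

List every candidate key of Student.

{A, G}⁺: A→ENP adds E, N, P → {A, E, G, N, P}. Minimal: {G}⁺ = {G}; {A}⁺ = {A, E, N, P} — none reach the full schema.
No other minimal superkey exists.

{A, G}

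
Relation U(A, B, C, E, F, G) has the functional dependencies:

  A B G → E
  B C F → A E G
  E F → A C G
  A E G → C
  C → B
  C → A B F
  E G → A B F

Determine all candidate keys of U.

{C}⁺: C→B adds B; C→ABF adds A, F; BCF→AEG adds E, G → {A, B, C, E, F, G}.
{E, F}⁺: EF→ACG adds A, C, G; C→B adds B → {A, B, C, E, F, G}. Minimal: {F}⁺ = {F}; {E}⁺ = {E} — none reach the full schema.
{E, G}⁺: EG→ABF adds A, B, F; EF→ACG adds C → {A, B, C, E, F, G}. Minimal: {G}⁺ = {G}; {E}⁺ = {E} — none reach the full schema.
{A, B, G}⁺: ABG→E adds E; AEG→C adds C; C→ABF adds F → {A, B, C, E, F, G}. Minimal: {B, G}⁺ = {B, G}; {A, G}⁺ = {A, G}; {A, B}⁺ = {A, B} — none reach the full schema.

{C}, {E, F}, {E, G}, {A, B, G}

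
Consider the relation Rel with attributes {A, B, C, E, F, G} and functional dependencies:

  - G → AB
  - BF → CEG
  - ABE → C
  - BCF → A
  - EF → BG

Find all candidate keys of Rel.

BF, EF, FG

Attribute F never appears on the right-hand side of any dependency, so F must belong to every candidate key.
{F}⁺ = {F}, which is not all of the schema, so we must add further attributes.
{B, F}⁺: BF→CEG adds C, E, G; BCF→A adds A → {A, B, C, E, F, G}.
{E, F}⁺: EF→BG adds B, G; G→AB adds A; BF→CEG adds C → {A, B, C, E, F, G}.
{F, G}⁺: G→AB adds A, B; BF→CEG adds C, E → {A, B, C, E, F, G}.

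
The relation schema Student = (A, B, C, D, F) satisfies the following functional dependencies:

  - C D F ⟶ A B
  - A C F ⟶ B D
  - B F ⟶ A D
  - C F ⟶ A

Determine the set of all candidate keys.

Attributes C, F never appear on any right-hand side, so every candidate key must contain {C, F}.
{C, F}⁺ = {A, B, C, D, F}, which is all of the schema, so {C, F} is the only candidate key.

{C, F}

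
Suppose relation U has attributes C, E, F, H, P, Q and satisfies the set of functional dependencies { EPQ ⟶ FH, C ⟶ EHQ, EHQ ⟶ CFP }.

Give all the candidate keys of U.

{C}⁺: C→EHQ adds E, H, Q; EHQ→CFP adds F, P → {C, E, F, H, P, Q}.
{E, H, Q}⁺: EHQ→CFP adds C, F, P → {C, E, F, H, P, Q}. Minimal: {H, Q}⁺ = {H, Q}; {E, Q}⁺ = {E, Q}; {E, H}⁺ = {E, H} — none reach the full schema.
{E, P, Q}⁺: EPQ→FH adds F, H; EHQ→CFP adds C → {C, E, F, H, P, Q}. Minimal: {P, Q}⁺ = {P, Q}; {E, Q}⁺ = {E, Q}; {E, P}⁺ = {E, P} — none reach the full schema.

C; EHQ; EPQ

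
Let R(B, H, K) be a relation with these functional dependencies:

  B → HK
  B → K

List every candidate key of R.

(B)

Attribute B never appears on the right-hand side of any dependency, so B must belong to every candidate key.
{B}⁺ = {B, H, K}, which is all of the schema, so {B} is the only candidate key.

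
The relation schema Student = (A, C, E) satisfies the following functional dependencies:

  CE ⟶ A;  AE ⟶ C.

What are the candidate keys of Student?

(A, E); (C, E)

Attribute E never appears on the right-hand side of any dependency, so E must belong to every candidate key.
{E}⁺ = {E}, which is not all of the schema, so we must add further attributes.
{A, E}⁺: AE→C adds C → {A, C, E}. Minimal: {E}⁺ = {E}; {A}⁺ = {A} — none reach the full schema.
{C, E}⁺: CE→A adds A → {A, C, E}. Minimal: {E}⁺ = {E}; {C}⁺ = {C} — none reach the full schema.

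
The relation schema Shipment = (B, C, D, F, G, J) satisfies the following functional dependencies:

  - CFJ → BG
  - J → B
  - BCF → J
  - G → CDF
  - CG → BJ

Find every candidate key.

{G}, {B, C, F}, {C, F, J}

{G}⁺: G→CDF adds C, D, F; CG→BJ adds B, J → {B, C, D, F, G, J}.
{B, C, F}⁺: BCF→J adds J; CFJ→BG adds G; G→CDF adds D → {B, C, D, F, G, J}. Minimal: {C, F}⁺ = {C, F}; {B, F}⁺ = {B, F}; {B, C}⁺ = {B, C} — none reach the full schema.
{C, F, J}⁺: CFJ→BG adds B, G; G→CDF adds D → {B, C, D, F, G, J}. Minimal: {F, J}⁺ = {B, F, J}; {C, J}⁺ = {B, C, J}; {C, F}⁺ = {C, F} — none reach the full schema.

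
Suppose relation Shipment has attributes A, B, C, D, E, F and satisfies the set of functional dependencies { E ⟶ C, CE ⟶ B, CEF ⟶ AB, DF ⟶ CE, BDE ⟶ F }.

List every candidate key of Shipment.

Attribute D never appears on the right-hand side of any dependency, so D must belong to every candidate key.
{D}⁺ = {D}, which is not all of the schema, so we must add further attributes.
{D, E}⁺: E→C adds C; CE→B adds B; BDE→F adds F; CEF→AB adds A → {A, B, C, D, E, F}.
{D, F}⁺: DF→CE adds C, E; CE→B adds B; CEF→AB adds A → {A, B, C, D, E, F}.
Any other superkey contains one of these as a subset, so there are no further candidate keys.

{D, E}; {D, F}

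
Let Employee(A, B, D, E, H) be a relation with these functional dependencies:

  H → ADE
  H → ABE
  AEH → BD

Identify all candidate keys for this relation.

{H}

Attribute H never appears on the right-hand side of any dependency, so H must belong to every candidate key.
{H}⁺ = {A, B, D, E, H}, which is all of the schema, so {H} is the only candidate key.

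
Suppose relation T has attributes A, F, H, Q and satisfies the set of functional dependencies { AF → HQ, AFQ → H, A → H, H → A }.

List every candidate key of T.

{A, F}, {F, H}

Attribute F never appears on the right-hand side of any dependency, so F must belong to every candidate key.
{F}⁺ = {F}, which is not all of the schema, so we must add further attributes.
{A, F}⁺: AF→HQ adds H, Q → {A, F, H, Q}. Minimal: {F}⁺ = {F}; {A}⁺ = {A, H} — none reach the full schema.
{F, H}⁺: H→A adds A; AF→HQ adds Q → {A, F, H, Q}. Minimal: {H}⁺ = {A, H}; {F}⁺ = {F} — none reach the full schema.
Any other superkey contains one of these as a subset, so there are no further candidate keys.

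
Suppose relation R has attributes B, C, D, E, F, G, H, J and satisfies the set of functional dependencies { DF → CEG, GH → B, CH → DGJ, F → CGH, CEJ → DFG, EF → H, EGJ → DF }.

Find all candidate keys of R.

{F}, {C, E, H}, {C, E, J}, {E, G, J}

{F}⁺: F→CGH adds C, G, H; GH→B adds B; CH→DGJ adds D, J; DF→CEG adds E → {B, C, D, E, F, G, H, J}.
{C, E, H}⁺: CH→DGJ adds D, G, J; CEJ→DFG adds F; GH→B adds B → {B, C, D, E, F, G, H, J}. Minimal: {E, H}⁺ = {E, H}; {C, H}⁺ = {B, C, D, G, H, J}; {C, E}⁺ = {C, E} — none reach the full schema.
{C, E, J}⁺: CEJ→DFG adds D, F, G; EF→H adds H; GH→B adds B → {B, C, D, E, F, G, H, J}. Minimal: {E, J}⁺ = {E, J}; {C, J}⁺ = {C, J}; {C, E}⁺ = {C, E} — none reach the full schema.
{E, G, J}⁺: EGJ→DF adds D, F; DF→CEG adds C; F→CGH adds H; GH→B adds B → {B, C, D, E, F, G, H, J}. Minimal: {G, J}⁺ = {G, J}; {E, J}⁺ = {E, J}; {E, G}⁺ = {E, G} — none reach the full schema.
Any other superkey contains one of these as a subset, so there are no further candidate keys.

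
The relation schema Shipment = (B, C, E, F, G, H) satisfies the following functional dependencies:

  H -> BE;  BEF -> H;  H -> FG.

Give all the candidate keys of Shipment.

CH, BCEF

Attribute C never appears on the right-hand side of any dependency, so C must belong to every candidate key.
{C}⁺ = {C}, which is not all of the schema, so we must add further attributes.
{C, H}⁺: H→BE adds B, E; H→FG adds F, G → {B, C, E, F, G, H}. Minimal: {H}⁺ = {B, E, F, G, H}; {C}⁺ = {C} — none reach the full schema.
{B, C, E, F}⁺: BEF→H adds H; H→FG adds G → {B, C, E, F, G, H}. Minimal: {C, E, F}⁺ = {C, E, F}; {B, E, F}⁺ = {B, E, F, G, H}; {B, C, F}⁺ = {B, C, F}; … — none reach the full schema.
Any other superkey contains one of these as a subset, so there are no further candidate keys.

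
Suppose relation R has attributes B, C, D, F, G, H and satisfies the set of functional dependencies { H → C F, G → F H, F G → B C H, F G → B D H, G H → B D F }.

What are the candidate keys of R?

Attribute G never appears on the right-hand side of any dependency, so G must belong to every candidate key.
{G}⁺ = {B, C, D, F, G, H}, which is all of the schema, so {G} is the only candidate key.

G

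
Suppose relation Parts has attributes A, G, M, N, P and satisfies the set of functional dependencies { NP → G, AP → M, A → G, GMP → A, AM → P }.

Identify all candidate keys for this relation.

Attribute N never appears on the right-hand side of any dependency, so N must belong to every candidate key.
{N}⁺ = {N}, which is not all of the schema, so we must add further attributes.
{A, M, N}⁺: A→G adds G; AM→P adds P → {A, G, M, N, P}. Minimal: {M, N}⁺ = {M, N}; {A, N}⁺ = {A, G, N}; {A, M}⁺ = {A, G, M, P} — none reach the full schema.
{A, N, P}⁺: NP→G adds G; AP→M adds M → {A, G, M, N, P}. Minimal: {N, P}⁺ = {G, N, P}; {A, P}⁺ = {A, G, M, P}; {A, N}⁺ = {A, G, N} — none reach the full schema.
{M, N, P}⁺: NP→G adds G; GMP→A adds A → {A, G, M, N, P}. Minimal: {N, P}⁺ = {G, N, P}; {M, P}⁺ = {M, P}; {M, N}⁺ = {M, N} — none reach the full schema.
Any other superkey contains one of these as a subset, so there are no further candidate keys.

{A, M, N}, {A, N, P}, {M, N, P}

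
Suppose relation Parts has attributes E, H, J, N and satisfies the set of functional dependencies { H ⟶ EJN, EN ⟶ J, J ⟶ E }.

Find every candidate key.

Attribute H never appears on the right-hand side of any dependency, so H must belong to every candidate key.
{H}⁺ = {E, H, J, N}, which is all of the schema, so {H} is the only candidate key.

{H}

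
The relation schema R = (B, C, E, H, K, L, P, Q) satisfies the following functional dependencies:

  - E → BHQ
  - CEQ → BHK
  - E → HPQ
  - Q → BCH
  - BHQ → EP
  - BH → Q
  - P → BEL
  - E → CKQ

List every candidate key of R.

{E}⁺: E→BHQ adds B, H, Q; E→HPQ adds P; Q→BCH adds C; P→BEL adds L; E→CKQ adds K → {B, C, E, H, K, L, P, Q}.
{P}⁺: P→BEL adds B, E, L; E→CKQ adds C, K, Q; E→BHQ adds H → {B, C, E, H, K, L, P, Q}.
{Q}⁺: Q→BCH adds B, C, H; BHQ→EP adds E, P; P→BEL adds L; E→CKQ adds K → {B, C, E, H, K, L, P, Q}.
{B, H}⁺: BH→Q adds Q; Q→BCH adds C; BHQ→EP adds E, P; P→BEL adds L; E→CKQ adds K → {B, C, E, H, K, L, P, Q}.

{E}, {P}, {Q}, {B, H}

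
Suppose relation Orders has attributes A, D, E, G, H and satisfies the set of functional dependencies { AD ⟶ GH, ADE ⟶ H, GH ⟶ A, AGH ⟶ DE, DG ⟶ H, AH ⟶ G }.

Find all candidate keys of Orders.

{A, D}⁺: AD→GH adds G, H; AGH→DE adds E → {A, D, E, G, H}.
{A, H}⁺: AH→G adds G; AGH→DE adds D, E → {A, D, E, G, H}.
{D, G}⁺: DG→H adds H; GH→A adds A; AGH→DE adds E → {A, D, E, G, H}.
{G, H}⁺: GH→A adds A; AGH→DE adds D, E → {A, D, E, G, H}.
Any other superkey contains one of these as a subset, so there are no further candidate keys.

{A, D}, {A, H}, {D, G}, {G, H}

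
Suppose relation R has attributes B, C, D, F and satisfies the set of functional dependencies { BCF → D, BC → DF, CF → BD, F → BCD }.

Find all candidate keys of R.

{F}; {B, C}

{F}⁺: F→BCD adds B, C, D → {B, C, D, F}.
{B, C}⁺: BC→DF adds D, F → {B, C, D, F}. Minimal: {C}⁺ = {C}; {B}⁺ = {B} — none reach the full schema.
Any other superkey contains one of these as a subset, so there are no further candidate keys.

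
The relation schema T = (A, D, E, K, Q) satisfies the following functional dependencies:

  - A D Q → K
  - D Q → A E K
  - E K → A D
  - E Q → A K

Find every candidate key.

(D, Q), (E, Q)

Attribute Q never appears on the right-hand side of any dependency, so Q must belong to every candidate key.
{Q}⁺ = {Q}, which is not all of the schema, so we must add further attributes.
{D, Q}⁺: DQ→AEK adds A, E, K → {A, D, E, K, Q}. Minimal: {Q}⁺ = {Q}; {D}⁺ = {D} — none reach the full schema.
{E, Q}⁺: EQ→AK adds A, K; EK→AD adds D → {A, D, E, K, Q}. Minimal: {Q}⁺ = {Q}; {E}⁺ = {E} — none reach the full schema.
Any other superkey contains one of these as a subset, so there are no further candidate keys.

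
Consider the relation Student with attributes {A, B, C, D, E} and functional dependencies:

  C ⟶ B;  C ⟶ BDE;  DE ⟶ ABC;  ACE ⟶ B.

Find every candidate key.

{C}, {D, E}

{C}⁺: C→B adds B; C→BDE adds D, E; DE→ABC adds A → {A, B, C, D, E}.
{D, E}⁺: DE→ABC adds A, B, C → {A, B, C, D, E}. Minimal: {E}⁺ = {E}; {D}⁺ = {D} — none reach the full schema.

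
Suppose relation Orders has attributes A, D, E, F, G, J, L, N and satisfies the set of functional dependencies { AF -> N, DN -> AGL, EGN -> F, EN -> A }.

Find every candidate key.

Attributes D, E, J never appear on any right-hand side, so every candidate key must contain {D, E, J}.
{D, E, J}⁺ = {D, E, J}, which is not all of the schema, so we must add further attributes.
{D, E, J, N}⁺: DN→AGL adds A, G, L; EGN→F adds F → {A, D, E, F, G, J, L, N}. Minimal: {E, J, N}⁺ = {A, E, J, N}; {D, J, N}⁺ = {A, D, G, J, L, N}; {D, E, N}⁺ = {A, D, E, F, G, L, N}; … — none reach the full schema.
{A, D, E, F, J}⁺: AF→N adds N; DN→AGL adds G, L → {A, D, E, F, G, J, L, N}. Minimal: {D, E, F, J}⁺ = {D, E, F, J}; {A, E, F, J}⁺ = {A, E, F, J, N}; {A, D, F, J}⁺ = {A, D, F, G, J, L, N}; … — none reach the full schema.

{D, E, J, N}, {A, D, E, F, J}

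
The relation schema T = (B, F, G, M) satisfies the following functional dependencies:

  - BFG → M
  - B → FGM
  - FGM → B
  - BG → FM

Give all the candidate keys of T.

{B}; {F, G, M}

{B}⁺: B→FGM adds F, G, M → {B, F, G, M}.
{F, G, M}⁺: FGM→B adds B → {B, F, G, M}.
Any other superkey contains one of these as a subset, so there are no further candidate keys.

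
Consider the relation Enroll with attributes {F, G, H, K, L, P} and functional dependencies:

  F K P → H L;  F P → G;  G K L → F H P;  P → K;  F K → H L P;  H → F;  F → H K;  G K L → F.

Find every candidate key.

{F}⁺: F→HK adds H, K; FK→HLP adds L, P; FP→G adds G → {F, G, H, K, L, P}.
{H}⁺: H→F adds F; F→HK adds K; FK→HLP adds L, P; FP→G adds G → {F, G, H, K, L, P}.
{G, K, L}⁺: GKL→FHP adds F, H, P → {F, G, H, K, L, P}. Minimal: {K, L}⁺ = {K, L}; {G, L}⁺ = {G, L}; {G, K}⁺ = {G, K} — none reach the full schema.
{G, L, P}⁺: P→K adds K; GKL→F adds F; FKP→HL adds H → {F, G, H, K, L, P}. Minimal: {L, P}⁺ = {K, L, P}; {G, P}⁺ = {G, K, P}; {G, L}⁺ = {G, L} — none reach the full schema.
Any other superkey contains one of these as a subset, so there are no further candidate keys.

{F}, {H}, {G, K, L}, {G, L, P}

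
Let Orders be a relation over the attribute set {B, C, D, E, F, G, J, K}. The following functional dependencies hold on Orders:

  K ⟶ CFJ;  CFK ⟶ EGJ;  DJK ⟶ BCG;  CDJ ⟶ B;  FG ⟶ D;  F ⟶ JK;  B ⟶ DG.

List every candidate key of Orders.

(F); (K)

{F}⁺: F→JK adds J, K; K→CFJ adds C; CFK→EGJ adds E, G; FG→D adds D; DJK→BCG adds B → {B, C, D, E, F, G, J, K}.
{K}⁺: K→CFJ adds C, F, J; CFK→EGJ adds E, G; FG→D adds D; DJK→BCG adds B → {B, C, D, E, F, G, J, K}.
Any other superkey contains one of these as a subset, so there are no further candidate keys.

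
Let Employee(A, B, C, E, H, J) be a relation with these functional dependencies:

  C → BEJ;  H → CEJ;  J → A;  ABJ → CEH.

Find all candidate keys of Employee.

{C}, {H}, {B, J}

{C}⁺: C→BEJ adds B, E, J; J→A adds A; ABJ→CEH adds H → {A, B, C, E, H, J}.
{H}⁺: H→CEJ adds C, E, J; J→A adds A; C→BEJ adds B → {A, B, C, E, H, J}.
{B, J}⁺: J→A adds A; ABJ→CEH adds C, E, H → {A, B, C, E, H, J}. Minimal: {J}⁺ = {A, J}; {B}⁺ = {B} — none reach the full schema.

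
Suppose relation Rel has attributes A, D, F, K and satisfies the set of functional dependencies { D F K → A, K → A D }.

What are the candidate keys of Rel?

Attributes F, K never appear on any right-hand side, so every candidate key must contain {F, K}.
{F, K}⁺ = {A, D, F, K}, which is all of the schema, so {F, K} is the only candidate key.

FK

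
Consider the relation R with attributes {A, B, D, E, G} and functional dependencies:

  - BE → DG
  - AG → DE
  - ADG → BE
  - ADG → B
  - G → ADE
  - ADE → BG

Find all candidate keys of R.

{G}, {B, E}, {A, D, E}

{G}⁺: G→ADE adds A, D, E; ADE→BG adds B → {A, B, D, E, G}.
{B, E}⁺: BE→DG adds D, G; G→ADE adds A → {A, B, D, E, G}. Minimal: {E}⁺ = {E}; {B}⁺ = {B} — none reach the full schema.
{A, D, E}⁺: ADE→BG adds B, G → {A, B, D, E, G}. Minimal: {D, E}⁺ = {D, E}; {A, E}⁺ = {A, E}; {A, D}⁺ = {A, D} — none reach the full schema.
Any other superkey contains one of these as a subset, so there are no further candidate keys.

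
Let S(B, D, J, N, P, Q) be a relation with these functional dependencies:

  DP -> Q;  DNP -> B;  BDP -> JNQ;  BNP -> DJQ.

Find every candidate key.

BDP, BNP, DNP

Attribute P never appears on the right-hand side of any dependency, so P must belong to every candidate key.
{P}⁺ = {P}, which is not all of the schema, so we must add further attributes.
{B, D, P}⁺: DP→Q adds Q; BDP→JNQ adds J, N → {B, D, J, N, P, Q}. Minimal: {D, P}⁺ = {D, P, Q}; {B, P}⁺ = {B, P}; {B, D}⁺ = {B, D} — none reach the full schema.
{B, N, P}⁺: BNP→DJQ adds D, J, Q → {B, D, J, N, P, Q}. Minimal: {N, P}⁺ = {N, P}; {B, P}⁺ = {B, P}; {B, N}⁺ = {B, N} — none reach the full schema.
{D, N, P}⁺: DP→Q adds Q; DNP→B adds B; BDP→JNQ adds J → {B, D, J, N, P, Q}. Minimal: {N, P}⁺ = {N, P}; {D, P}⁺ = {D, P, Q}; {D, N}⁺ = {D, N} — none reach the full schema.
Any other superkey contains one of these as a subset, so there are no further candidate keys.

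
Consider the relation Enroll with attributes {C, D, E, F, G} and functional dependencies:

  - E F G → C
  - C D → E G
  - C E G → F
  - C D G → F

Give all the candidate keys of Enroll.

{C, D}, {D, E, F, G}

Attribute D never appears on the right-hand side of any dependency, so D must belong to every candidate key.
{D}⁺ = {D}, which is not all of the schema, so we must add further attributes.
{C, D}⁺: CD→EG adds E, G; CEG→F adds F → {C, D, E, F, G}.
{D, E, F, G}⁺: EFG→C adds C → {C, D, E, F, G}.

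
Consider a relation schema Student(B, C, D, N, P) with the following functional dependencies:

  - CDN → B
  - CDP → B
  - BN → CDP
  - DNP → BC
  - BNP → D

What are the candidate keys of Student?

{B, N}, {C, D, N}, {D, N, P}

{B, N}⁺: BN→CDP adds C, D, P → {B, C, D, N, P}. Minimal: {N}⁺ = {N}; {B}⁺ = {B} — none reach the full schema.
{C, D, N}⁺: CDN→B adds B; BN→CDP adds P → {B, C, D, N, P}. Minimal: {D, N}⁺ = {D, N}; {C, N}⁺ = {C, N}; {C, D}⁺ = {C, D} — none reach the full schema.
{D, N, P}⁺: DNP→BC adds B, C → {B, C, D, N, P}. Minimal: {N, P}⁺ = {N, P}; {D, P}⁺ = {D, P}; {D, N}⁺ = {D, N} — none reach the full schema.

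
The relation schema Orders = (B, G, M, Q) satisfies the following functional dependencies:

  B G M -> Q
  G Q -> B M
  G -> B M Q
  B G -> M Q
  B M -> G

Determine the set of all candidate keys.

{G}⁺: G→BMQ adds B, M, Q → {B, G, M, Q}.
{B, M}⁺: BM→G adds G; BGM→Q adds Q → {B, G, M, Q}. Minimal: {M}⁺ = {M}; {B}⁺ = {B} — none reach the full schema.
Any other superkey contains one of these as a subset, so there are no further candidate keys.

G; BM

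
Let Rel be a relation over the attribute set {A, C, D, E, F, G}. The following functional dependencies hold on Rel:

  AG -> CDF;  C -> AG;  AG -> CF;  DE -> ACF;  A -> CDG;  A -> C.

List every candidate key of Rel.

Attribute E never appears on the right-hand side of any dependency, so E must belong to every candidate key.
{E}⁺ = {E}, which is not all of the schema, so we must add further attributes.
{A, E}⁺: A→CDG adds C, D, G; AG→CDF adds F → {A, C, D, E, F, G}. Minimal: {E}⁺ = {E}; {A}⁺ = {A, C, D, F, G} — none reach the full schema.
{C, E}⁺: C→AG adds A, G; AG→CF adds F; A→CDG adds D → {A, C, D, E, F, G}. Minimal: {E}⁺ = {E}; {C}⁺ = {A, C, D, F, G} — none reach the full schema.
{D, E}⁺: DE→ACF adds A, C, F; A→CDG adds G → {A, C, D, E, F, G}. Minimal: {E}⁺ = {E}; {D}⁺ = {D} — none reach the full schema.
Any other superkey contains one of these as a subset, so there are no further candidate keys.

{A, E}, {C, E}, {D, E}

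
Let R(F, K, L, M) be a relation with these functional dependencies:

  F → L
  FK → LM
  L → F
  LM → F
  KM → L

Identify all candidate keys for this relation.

(F, K); (K, L); (K, M)

Attribute K never appears on the right-hand side of any dependency, so K must belong to every candidate key.
{K}⁺ = {K}, which is not all of the schema, so we must add further attributes.
{F, K}⁺: F→L adds L; FK→LM adds M → {F, K, L, M}. Minimal: {K}⁺ = {K}; {F}⁺ = {F, L} — none reach the full schema.
{K, L}⁺: L→F adds F; FK→LM adds M → {F, K, L, M}. Minimal: {L}⁺ = {F, L}; {K}⁺ = {K} — none reach the full schema.
{K, M}⁺: KM→L adds L; L→F adds F → {F, K, L, M}. Minimal: {M}⁺ = {M}; {K}⁺ = {K} — none reach the full schema.
Any other superkey contains one of these as a subset, so there are no further candidate keys.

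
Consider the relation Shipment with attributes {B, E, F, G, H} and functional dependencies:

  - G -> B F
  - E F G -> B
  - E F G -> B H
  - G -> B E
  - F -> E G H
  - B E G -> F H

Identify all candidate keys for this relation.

{F}⁺: F→EGH adds E, G, H; G→BF adds B → {B, E, F, G, H}.
{G}⁺: G→BF adds B, F; G→BE adds E; F→EGH adds H → {B, E, F, G, H}.

F, G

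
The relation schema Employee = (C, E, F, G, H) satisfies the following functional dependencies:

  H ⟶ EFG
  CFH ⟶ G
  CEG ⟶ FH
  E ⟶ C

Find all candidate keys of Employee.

(H); (E, G)

{H}⁺: H→EFG adds E, F, G; E→C adds C → {C, E, F, G, H}.
{E, G}⁺: E→C adds C; CEG→FH adds F, H → {C, E, F, G, H}.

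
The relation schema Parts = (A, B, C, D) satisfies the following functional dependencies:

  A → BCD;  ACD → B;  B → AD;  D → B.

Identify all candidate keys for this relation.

{A}⁺: A→BCD adds B, C, D → {A, B, C, D}.
{B}⁺: B→AD adds A, D; A→BCD adds C → {A, B, C, D}.
{D}⁺: D→B adds B; B→AD adds A; A→BCD adds C → {A, B, C, D}.
Any other superkey contains one of these as a subset, so there are no further candidate keys.

{A}; {B}; {D}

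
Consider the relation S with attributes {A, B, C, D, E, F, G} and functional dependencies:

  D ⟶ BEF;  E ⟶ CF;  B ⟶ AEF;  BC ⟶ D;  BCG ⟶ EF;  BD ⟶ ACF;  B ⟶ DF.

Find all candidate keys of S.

Attribute G never appears on the right-hand side of any dependency, so G must belong to every candidate key.
{G}⁺ = {G}, which is not all of the schema, so we must add further attributes.
{B, G}⁺: B→AEF adds A, E, F; B→DF adds D; E→CF adds C → {A, B, C, D, E, F, G}.
{D, G}⁺: D→BEF adds B, E, F; E→CF adds C; B→AEF adds A → {A, B, C, D, E, F, G}.
Any other superkey contains one of these as a subset, so there are no further candidate keys.

{B, G}; {D, G}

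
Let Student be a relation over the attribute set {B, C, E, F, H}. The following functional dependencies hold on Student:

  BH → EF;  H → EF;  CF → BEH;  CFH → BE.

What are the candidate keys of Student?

Attribute C never appears on the right-hand side of any dependency, so C must belong to every candidate key.
{C}⁺ = {C}, which is not all of the schema, so we must add further attributes.
{C, F}⁺: CF→BEH adds B, E, H → {B, C, E, F, H}. Minimal: {F}⁺ = {F}; {C}⁺ = {C} — none reach the full schema.
{C, H}⁺: H→EF adds E, F; CF→BEH adds B → {B, C, E, F, H}. Minimal: {H}⁺ = {E, F, H}; {C}⁺ = {C} — none reach the full schema.
Any other superkey contains one of these as a subset, so there are no further candidate keys.

(C, F), (C, H)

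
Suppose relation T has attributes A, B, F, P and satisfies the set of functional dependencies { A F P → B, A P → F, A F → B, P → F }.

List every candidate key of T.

(A, P)

{A, P}⁺: AP→F adds F; AF→B adds B → {A, B, F, P}.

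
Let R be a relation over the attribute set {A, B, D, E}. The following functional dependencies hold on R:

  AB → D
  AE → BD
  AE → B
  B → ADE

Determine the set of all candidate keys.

{B}⁺: B→ADE adds A, D, E → {A, B, D, E}.
{A, E}⁺: AE→BD adds B, D → {A, B, D, E}. Minimal: {E}⁺ = {E}; {A}⁺ = {A} — none reach the full schema.
Any other superkey contains one of these as a subset, so there are no further candidate keys.

{B}, {A, E}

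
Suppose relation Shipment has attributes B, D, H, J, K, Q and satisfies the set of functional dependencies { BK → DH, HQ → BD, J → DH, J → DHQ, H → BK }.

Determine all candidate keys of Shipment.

{J}

Attribute J never appears on the right-hand side of any dependency, so J must belong to every candidate key.
{J}⁺ = {B, D, H, J, K, Q}, which is all of the schema, so {J} is the only candidate key.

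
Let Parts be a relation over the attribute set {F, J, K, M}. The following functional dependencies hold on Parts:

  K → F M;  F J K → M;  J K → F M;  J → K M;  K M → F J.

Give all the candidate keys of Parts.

{J}⁺: J→KM adds K, M; KM→FJ adds F → {F, J, K, M}.
{K}⁺: K→FM adds F, M; KM→FJ adds J → {F, J, K, M}.

{J}; {K}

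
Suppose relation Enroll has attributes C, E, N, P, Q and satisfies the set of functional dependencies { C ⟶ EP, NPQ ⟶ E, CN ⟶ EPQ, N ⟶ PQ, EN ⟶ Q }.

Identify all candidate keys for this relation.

CN

{C, N}⁺: C→EP adds E, P; CN→EPQ adds Q → {C, E, N, P, Q}. Minimal: {N}⁺ = {E, N, P, Q}; {C}⁺ = {C, E, P} — none reach the full schema.
No other minimal superkey exists.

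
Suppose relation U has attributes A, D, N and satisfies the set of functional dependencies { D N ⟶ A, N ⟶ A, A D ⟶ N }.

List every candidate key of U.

{A, D}⁺: AD→N adds N → {A, D, N}.
{D, N}⁺: DN→A adds A → {A, D, N}.
Any other superkey contains one of these as a subset, so there are no further candidate keys.

AD, DN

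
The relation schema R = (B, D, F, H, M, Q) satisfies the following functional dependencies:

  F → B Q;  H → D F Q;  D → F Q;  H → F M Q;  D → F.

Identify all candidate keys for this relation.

{H}

Attribute H never appears on the right-hand side of any dependency, so H must belong to every candidate key.
{H}⁺ = {B, D, F, H, M, Q}, which is all of the schema, so {H} is the only candidate key.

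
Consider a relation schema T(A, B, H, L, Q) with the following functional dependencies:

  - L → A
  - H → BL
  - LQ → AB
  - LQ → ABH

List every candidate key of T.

{H, Q}⁺: H→BL adds B, L; LQ→AB adds A → {A, B, H, L, Q}. Minimal: {Q}⁺ = {Q}; {H}⁺ = {A, B, H, L} — none reach the full schema.
{L, Q}⁺: L→A adds A; LQ→AB adds B; LQ→ABH adds H → {A, B, H, L, Q}. Minimal: {Q}⁺ = {Q}; {L}⁺ = {A, L} — none reach the full schema.

{H, Q}, {L, Q}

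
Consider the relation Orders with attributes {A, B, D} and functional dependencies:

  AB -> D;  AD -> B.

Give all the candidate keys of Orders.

Attribute A never appears on the right-hand side of any dependency, so A must belong to every candidate key.
{A}⁺ = {A}, which is not all of the schema, so we must add further attributes.
{A, B}⁺: AB→D adds D → {A, B, D}.
{A, D}⁺: AD→B adds B → {A, B, D}.

{A, B}, {A, D}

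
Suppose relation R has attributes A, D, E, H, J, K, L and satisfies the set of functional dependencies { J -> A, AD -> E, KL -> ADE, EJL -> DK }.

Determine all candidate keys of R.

Attributes H, J, L never appear on any right-hand side, so every candidate key must contain {H, J, L}.
{H, J, L}⁺ = {A, H, J, L}, which is not all of the schema, so we must add further attributes.
{D, H, J, L}⁺: J→A adds A; AD→E adds E; EJL→DK adds K → {A, D, E, H, J, K, L}. Minimal: {H, J, L}⁺ = {A, H, J, L}; {D, J, L}⁺ = {A, D, E, J, K, L}; {D, H, L}⁺ = {D, H, L}; … — none reach the full schema.
{E, H, J, L}⁺: J→A adds A; EJL→DK adds D, K → {A, D, E, H, J, K, L}. Minimal: {H, J, L}⁺ = {A, H, J, L}; {E, J, L}⁺ = {A, D, E, J, K, L}; {E, H, L}⁺ = {E, H, L}; … — none reach the full schema.
{H, J, K, L}⁺: J→A adds A; KL→ADE adds D, E → {A, D, E, H, J, K, L}. Minimal: {J, K, L}⁺ = {A, D, E, J, K, L}; {H, K, L}⁺ = {A, D, E, H, K, L}; {H, J, L}⁺ = {A, H, J, L}; … — none reach the full schema.

(D, H, J, L), (E, H, J, L), (H, J, K, L)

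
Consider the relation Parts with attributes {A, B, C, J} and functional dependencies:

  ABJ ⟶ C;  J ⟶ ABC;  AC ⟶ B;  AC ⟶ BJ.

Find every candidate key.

{J}, {A, C}

{J}⁺: J→ABC adds A, B, C → {A, B, C, J}.
{A, C}⁺: AC→B adds B; AC→BJ adds J → {A, B, C, J}.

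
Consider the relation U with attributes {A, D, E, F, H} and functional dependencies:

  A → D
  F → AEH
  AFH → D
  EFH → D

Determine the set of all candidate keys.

{F}

Attribute F never appears on the right-hand side of any dependency, so F must belong to every candidate key.
{F}⁺ = {A, D, E, F, H}, which is all of the schema, so {F} is the only candidate key.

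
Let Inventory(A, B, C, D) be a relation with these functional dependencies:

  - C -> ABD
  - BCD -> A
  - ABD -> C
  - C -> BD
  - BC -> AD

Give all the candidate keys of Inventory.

{C}⁺: C→ABD adds A, B, D → {A, B, C, D}.
{A, B, D}⁺: ABD→C adds C → {A, B, C, D}.

C, ABD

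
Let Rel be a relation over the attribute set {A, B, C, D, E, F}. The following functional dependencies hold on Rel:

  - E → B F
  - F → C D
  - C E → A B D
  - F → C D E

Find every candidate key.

{E}⁺: E→BF adds B, F; F→CD adds C, D; CE→ABD adds A → {A, B, C, D, E, F}.
{F}⁺: F→CD adds C, D; F→CDE adds E; E→BF adds B; CE→ABD adds A → {A, B, C, D, E, F}.

{E}, {F}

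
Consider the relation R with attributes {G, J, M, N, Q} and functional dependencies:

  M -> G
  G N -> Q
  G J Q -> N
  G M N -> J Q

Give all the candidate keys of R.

Attribute M never appears on the right-hand side of any dependency, so M must belong to every candidate key.
{M}⁺ = {G, M}, which is not all of the schema, so we must add further attributes.
{M, N}⁺: M→G adds G; GN→Q adds Q; GMN→JQ adds J → {G, J, M, N, Q}. Minimal: {N}⁺ = {N}; {M}⁺ = {G, M} — none reach the full schema.
{J, M, Q}⁺: M→G adds G; GJQ→N adds N → {G, J, M, N, Q}. Minimal: {M, Q}⁺ = {G, M, Q}; {J, Q}⁺ = {J, Q}; {J, M}⁺ = {G, J, M} — none reach the full schema.

{M, N}; {J, M, Q}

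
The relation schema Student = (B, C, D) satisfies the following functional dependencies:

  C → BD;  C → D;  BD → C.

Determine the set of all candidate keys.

{C}⁺: C→BD adds B, D → {B, C, D}.
{B, D}⁺: BD→C adds C → {B, C, D}.
Any other superkey contains one of these as a subset, so there are no further candidate keys.

C; BD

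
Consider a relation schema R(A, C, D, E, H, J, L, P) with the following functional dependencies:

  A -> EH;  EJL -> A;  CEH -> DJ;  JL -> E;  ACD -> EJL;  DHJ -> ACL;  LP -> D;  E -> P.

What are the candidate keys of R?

{A, C}, {J, L}, {A, D, J}, {C, E, H}, {D, H, J}

{A, C}⁺: A→EH adds E, H; CEH→DJ adds D, J; ACD→EJL adds L; E→P adds P → {A, C, D, E, H, J, L, P}. Minimal: {C}⁺ = {C}; {A}⁺ = {A, E, H, P} — none reach the full schema.
{J, L}⁺: JL→E adds E; E→P adds P; EJL→A adds A; LP→D adds D; A→EH adds H; DHJ→ACL adds C → {A, C, D, E, H, J, L, P}. Minimal: {L}⁺ = {L}; {J}⁺ = {J} — none reach the full schema.
{A, D, J}⁺: A→EH adds E, H; DHJ→ACL adds C, L; E→P adds P → {A, C, D, E, H, J, L, P}. Minimal: {D, J}⁺ = {D, J}; {A, J}⁺ = {A, E, H, J, P}; {A, D}⁺ = {A, D, E, H, P} — none reach the full schema.
{C, E, H}⁺: CEH→DJ adds D, J; DHJ→ACL adds A, L; E→P adds P → {A, C, D, E, H, J, L, P}. Minimal: {E, H}⁺ = {E, H, P}; {C, H}⁺ = {C, H}; {C, E}⁺ = {C, E, P} — none reach the full schema.
{D, H, J}⁺: DHJ→ACL adds A, C, L; A→EH adds E; E→P adds P → {A, C, D, E, H, J, L, P}. Minimal: {H, J}⁺ = {H, J}; {D, J}⁺ = {D, J}; {D, H}⁺ = {D, H} — none reach the full schema.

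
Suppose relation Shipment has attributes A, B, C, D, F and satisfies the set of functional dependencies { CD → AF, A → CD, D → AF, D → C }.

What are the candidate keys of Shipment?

{A, B}, {B, D}

Attribute B never appears on the right-hand side of any dependency, so B must belong to every candidate key.
{B}⁺ = {B}, which is not all of the schema, so we must add further attributes.
{A, B}⁺: A→CD adds C, D; D→AF adds F → {A, B, C, D, F}. Minimal: {B}⁺ = {B}; {A}⁺ = {A, C, D, F} — none reach the full schema.
{B, D}⁺: D→AF adds A, F; D→C adds C → {A, B, C, D, F}. Minimal: {D}⁺ = {A, C, D, F}; {B}⁺ = {B} — none reach the full schema.
Any other superkey contains one of these as a subset, so there are no further candidate keys.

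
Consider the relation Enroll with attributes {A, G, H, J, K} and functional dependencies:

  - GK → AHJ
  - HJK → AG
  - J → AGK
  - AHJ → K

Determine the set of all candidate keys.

{J}⁺: J→AGK adds A, G, K; GK→AHJ adds H → {A, G, H, J, K}.
{G, K}⁺: GK→AHJ adds A, H, J → {A, G, H, J, K}. Minimal: {K}⁺ = {K}; {G}⁺ = {G} — none reach the full schema.
Any other superkey contains one of these as a subset, so there are no further candidate keys.

J, GK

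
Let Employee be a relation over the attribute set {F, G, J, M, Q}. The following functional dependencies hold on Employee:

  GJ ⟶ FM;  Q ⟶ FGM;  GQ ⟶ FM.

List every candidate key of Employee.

Attributes J, Q never appear on any right-hand side, so every candidate key must contain {J, Q}.
{J, Q}⁺ = {F, G, J, M, Q}, which is all of the schema, so {J, Q} is the only candidate key.

JQ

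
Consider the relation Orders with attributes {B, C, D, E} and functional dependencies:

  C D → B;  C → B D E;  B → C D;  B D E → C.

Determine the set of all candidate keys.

(B); (C)

{B}⁺: B→CD adds C, D; C→BDE adds E → {B, C, D, E}.
{C}⁺: C→BDE adds B, D, E → {B, C, D, E}.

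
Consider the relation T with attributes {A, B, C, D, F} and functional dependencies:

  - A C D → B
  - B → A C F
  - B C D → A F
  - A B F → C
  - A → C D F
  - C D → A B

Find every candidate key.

A; B; CD

{A}⁺: A→CDF adds C, D, F; CD→AB adds B → {A, B, C, D, F}.
{B}⁺: B→ACF adds A, C, F; A→CDF adds D → {A, B, C, D, F}.
{C, D}⁺: CD→AB adds A, B; B→ACF adds F → {A, B, C, D, F}. Minimal: {D}⁺ = {D}; {C}⁺ = {C} — none reach the full schema.
Any other superkey contains one of these as a subset, so there are no further candidate keys.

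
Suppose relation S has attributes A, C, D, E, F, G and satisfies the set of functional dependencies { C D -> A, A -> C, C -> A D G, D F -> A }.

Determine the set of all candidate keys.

AEF; CEF; DEF

Attributes E, F never appear on any right-hand side, so every candidate key must contain {E, F}.
{E, F}⁺ = {E, F}, which is not all of the schema, so we must add further attributes.
{A, E, F}⁺: A→C adds C; C→ADG adds D, G → {A, C, D, E, F, G}. Minimal: {E, F}⁺ = {E, F}; {A, F}⁺ = {A, C, D, F, G}; {A, E}⁺ = {A, C, D, E, G} — none reach the full schema.
{C, E, F}⁺: C→ADG adds A, D, G → {A, C, D, E, F, G}. Minimal: {E, F}⁺ = {E, F}; {C, F}⁺ = {A, C, D, F, G}; {C, E}⁺ = {A, C, D, E, G} — none reach the full schema.
{D, E, F}⁺: DF→A adds A; A→C adds C; C→ADG adds G → {A, C, D, E, F, G}. Minimal: {E, F}⁺ = {E, F}; {D, F}⁺ = {A, C, D, F, G}; {D, E}⁺ = {D, E} — none reach the full schema.
Any other superkey contains one of these as a subset, so there are no further candidate keys.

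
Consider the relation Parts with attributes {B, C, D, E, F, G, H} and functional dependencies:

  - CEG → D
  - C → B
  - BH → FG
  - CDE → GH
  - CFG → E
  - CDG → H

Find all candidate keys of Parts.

{C, H}; {C, D, E}; {C, D, G}; {C, E, G}; {C, F, G}

Attribute C never appears on the right-hand side of any dependency, so C must belong to every candidate key.
{C}⁺ = {B, C}, which is not all of the schema, so we must add further attributes.
{C, H}⁺: C→B adds B; BH→FG adds F, G; CFG→E adds E; CEG→D adds D → {B, C, D, E, F, G, H}. Minimal: {H}⁺ = {H}; {C}⁺ = {B, C} — none reach the full schema.
{C, D, E}⁺: C→B adds B; CDE→GH adds G, H; BH→FG adds F → {B, C, D, E, F, G, H}. Minimal: {D, E}⁺ = {D, E}; {C, E}⁺ = {B, C, E}; {C, D}⁺ = {B, C, D} — none reach the full schema.
{C, D, G}⁺: C→B adds B; CDG→H adds H; BH→FG adds F; CFG→E adds E → {B, C, D, E, F, G, H}. Minimal: {D, G}⁺ = {D, G}; {C, G}⁺ = {B, C, G}; {C, D}⁺ = {B, C, D} — none reach the full schema.
{C, E, G}⁺: CEG→D adds D; C→B adds B; CDE→GH adds H; BH→FG adds F → {B, C, D, E, F, G, H}. Minimal: {E, G}⁺ = {E, G}; {C, G}⁺ = {B, C, G}; {C, E}⁺ = {B, C, E} — none reach the full schema.
{C, F, G}⁺: C→B adds B; CFG→E adds E; CEG→D adds D; CDE→GH adds H → {B, C, D, E, F, G, H}. Minimal: {F, G}⁺ = {F, G}; {C, G}⁺ = {B, C, G}; {C, F}⁺ = {B, C, F} — none reach the full schema.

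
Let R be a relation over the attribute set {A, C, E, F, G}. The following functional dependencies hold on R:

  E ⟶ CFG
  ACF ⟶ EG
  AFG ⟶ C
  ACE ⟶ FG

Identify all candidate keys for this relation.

AE, ACF, AFG

Attribute A never appears on the right-hand side of any dependency, so A must belong to every candidate key.
{A}⁺ = {A}, which is not all of the schema, so we must add further attributes.
{A, E}⁺: E→CFG adds C, F, G → {A, C, E, F, G}.
{A, C, F}⁺: ACF→EG adds E, G → {A, C, E, F, G}.
{A, F, G}⁺: AFG→C adds C; ACF→EG adds E → {A, C, E, F, G}.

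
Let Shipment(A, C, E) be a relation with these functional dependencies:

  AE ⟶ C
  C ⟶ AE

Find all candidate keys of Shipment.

{C}, {A, E}

{C}⁺: C→AE adds A, E → {A, C, E}.
{A, E}⁺: AE→C adds C → {A, C, E}. Minimal: {E}⁺ = {E}; {A}⁺ = {A} — none reach the full schema.
Any other superkey contains one of these as a subset, so there are no further candidate keys.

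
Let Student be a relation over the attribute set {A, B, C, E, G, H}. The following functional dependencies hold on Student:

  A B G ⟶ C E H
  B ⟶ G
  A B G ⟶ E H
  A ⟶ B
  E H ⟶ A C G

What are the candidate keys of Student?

{A}, {E, H}

{A}⁺: A→B adds B; B→G adds G; ABG→EH adds E, H; EH→ACG adds C → {A, B, C, E, G, H}.
{E, H}⁺: EH→ACG adds A, C, G; A→B adds B → {A, B, C, E, G, H}. Minimal: {H}⁺ = {H}; {E}⁺ = {E} — none reach the full schema.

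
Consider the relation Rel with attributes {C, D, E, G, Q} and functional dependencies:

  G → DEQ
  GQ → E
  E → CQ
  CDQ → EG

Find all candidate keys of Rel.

(G), (D, E), (C, D, Q)

{G}⁺: G→DEQ adds D, E, Q; E→CQ adds C → {C, D, E, G, Q}.
{D, E}⁺: E→CQ adds C, Q; CDQ→EG adds G → {C, D, E, G, Q}. Minimal: {E}⁺ = {C, E, Q}; {D}⁺ = {D} — none reach the full schema.
{C, D, Q}⁺: CDQ→EG adds E, G → {C, D, E, G, Q}. Minimal: {D, Q}⁺ = {D, Q}; {C, Q}⁺ = {C, Q}; {C, D}⁺ = {C, D} — none reach the full schema.
Any other superkey contains one of these as a subset, so there are no further candidate keys.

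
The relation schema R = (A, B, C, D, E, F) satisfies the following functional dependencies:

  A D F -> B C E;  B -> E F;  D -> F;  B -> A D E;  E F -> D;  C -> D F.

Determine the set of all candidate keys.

{B}, {A, C}, {A, D}, {A, E, F}

{B}⁺: B→EF adds E, F; B→ADE adds A, D; ADF→BCE adds C → {A, B, C, D, E, F}.
{A, C}⁺: C→DF adds D, F; ADF→BCE adds B, E → {A, B, C, D, E, F}. Minimal: {C}⁺ = {C, D, F}; {A}⁺ = {A} — none reach the full schema.
{A, D}⁺: D→F adds F; ADF→BCE adds B, C, E → {A, B, C, D, E, F}. Minimal: {D}⁺ = {D, F}; {A}⁺ = {A} — none reach the full schema.
{A, E, F}⁺: EF→D adds D; ADF→BCE adds B, C → {A, B, C, D, E, F}. Minimal: {E, F}⁺ = {D, E, F}; {A, F}⁺ = {A, F}; {A, E}⁺ = {A, E} — none reach the full schema.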